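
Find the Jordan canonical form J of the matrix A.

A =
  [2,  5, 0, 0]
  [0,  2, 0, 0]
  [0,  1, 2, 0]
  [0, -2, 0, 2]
J_2(2) ⊕ J_1(2) ⊕ J_1(2)

The characteristic polynomial is
  det(x·I − A) = x^4 - 8*x^3 + 24*x^2 - 32*x + 16 = (x - 2)^4

Eigenvalues and multiplicities (the geometric multiplicity of λ is n − rank(A − λI), which equals the number of Jordan blocks for λ):
  λ = 2: algebraic multiplicity = 4, geometric multiplicity = 3

Determining the block sizes for each eigenvalue:
  λ = 2: 3 blocks summing to 4 forces exactly one block of size 2 and the rest size 1 → block sizes [2, 1, 1]

Assembling the blocks gives a Jordan form
J =
  [2, 1, 0, 0]
  [0, 2, 0, 0]
  [0, 0, 2, 0]
  [0, 0, 0, 2]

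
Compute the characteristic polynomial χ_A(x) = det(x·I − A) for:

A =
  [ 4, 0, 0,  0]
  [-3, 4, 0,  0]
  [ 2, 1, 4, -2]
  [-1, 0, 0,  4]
x^4 - 16*x^3 + 96*x^2 - 256*x + 256

Expanding det(x·I − A) (e.g. by cofactor expansion or by noting that A is similar to its Jordan form J, which has the same characteristic polynomial as A) gives
  χ_A(x) = x^4 - 16*x^3 + 96*x^2 - 256*x + 256
which factors as (x - 4)^4. The eigenvalues (with algebraic multiplicities) are λ = 4 with multiplicity 4.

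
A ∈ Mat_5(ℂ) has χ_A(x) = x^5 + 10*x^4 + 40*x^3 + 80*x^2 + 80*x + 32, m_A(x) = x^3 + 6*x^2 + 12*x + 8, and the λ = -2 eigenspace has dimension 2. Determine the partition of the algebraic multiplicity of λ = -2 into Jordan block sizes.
Block sizes for λ = -2: [3, 2]

Step 1 — from the characteristic polynomial, algebraic multiplicity of λ = -2 is 5. From dim ker(A − (-2)·I) = 2, there are exactly 2 Jordan blocks for λ = -2.
Step 2 — from the minimal polynomial, the factor (x + 2)^3 tells us the largest block for λ = -2 has size 3.
Step 3 — with total size 5, 2 blocks, and largest block 3, the block sizes (in nonincreasing order) are [3, 2].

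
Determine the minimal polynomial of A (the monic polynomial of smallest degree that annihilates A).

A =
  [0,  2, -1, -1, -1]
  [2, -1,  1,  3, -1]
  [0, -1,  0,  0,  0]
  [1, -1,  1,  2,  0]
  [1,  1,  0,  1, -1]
x^3

The characteristic polynomial is χ_A(x) = x^5, so the eigenvalues are known. The minimal polynomial is
  m_A(x) = Π_λ (x − λ)^{k_λ}
where k_λ is the size of the *largest* Jordan block for λ (equivalently, the smallest k with (A − λI)^k v = 0 for every generalised eigenvector v of λ).

  λ = 0: largest Jordan block has size 3, contributing (x − 0)^3

So m_A(x) = x^3 = x^3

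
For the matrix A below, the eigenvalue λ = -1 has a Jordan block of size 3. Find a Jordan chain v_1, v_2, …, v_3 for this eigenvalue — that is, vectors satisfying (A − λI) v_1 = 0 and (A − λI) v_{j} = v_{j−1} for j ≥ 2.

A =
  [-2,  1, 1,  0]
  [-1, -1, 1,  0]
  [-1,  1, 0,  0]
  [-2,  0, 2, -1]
A Jordan chain for λ = -1 of length 3:
v_1 = (-1, 0, -1, 0)ᵀ
v_2 = (-1, -1, -1, -2)ᵀ
v_3 = (1, 0, 0, 0)ᵀ

Let N = A − (-1)·I. We want v_3 with N^3 v_3 = 0 but N^2 v_3 ≠ 0; then v_{j-1} := N · v_j for j = 3, …, 2.

Pick v_3 = (1, 0, 0, 0)ᵀ.
Then v_2 = N · v_3 = (-1, -1, -1, -2)ᵀ.
Then v_1 = N · v_2 = (-1, 0, -1, 0)ᵀ.

Sanity check: (A − (-1)·I) v_1 = (0, 0, 0, 0)ᵀ = 0. ✓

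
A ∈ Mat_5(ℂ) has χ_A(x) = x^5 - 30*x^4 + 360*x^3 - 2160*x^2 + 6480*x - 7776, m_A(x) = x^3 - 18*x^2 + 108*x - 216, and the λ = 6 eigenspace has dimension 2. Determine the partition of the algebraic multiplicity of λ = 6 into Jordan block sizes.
Block sizes for λ = 6: [3, 2]

Step 1 — from the characteristic polynomial, algebraic multiplicity of λ = 6 is 5. From dim ker(A − (6)·I) = 2, there are exactly 2 Jordan blocks for λ = 6.
Step 2 — from the minimal polynomial, the factor (x − 6)^3 tells us the largest block for λ = 6 has size 3.
Step 3 — with total size 5, 2 blocks, and largest block 3, the block sizes (in nonincreasing order) are [3, 2].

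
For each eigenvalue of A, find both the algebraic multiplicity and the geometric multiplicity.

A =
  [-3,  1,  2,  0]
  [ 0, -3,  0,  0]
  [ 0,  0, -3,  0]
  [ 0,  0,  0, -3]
λ = -3: alg = 4, geom = 3

Step 1 — factor the characteristic polynomial to read off the algebraic multiplicities:
  χ_A(x) = (x + 3)^4

Step 2 — compute geometric multiplicities via the rank-nullity identity g(λ) = n − rank(A − λI):
  rank(A − (-3)·I) = 1, so dim ker(A − (-3)·I) = n − 1 = 3

Summary:
  λ = -3: algebraic multiplicity = 4, geometric multiplicity = 3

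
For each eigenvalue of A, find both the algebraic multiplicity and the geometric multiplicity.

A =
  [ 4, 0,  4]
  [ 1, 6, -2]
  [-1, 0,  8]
λ = 6: alg = 3, geom = 2

Step 1 — factor the characteristic polynomial to read off the algebraic multiplicities:
  χ_A(x) = (x - 6)^3

Step 2 — compute geometric multiplicities via the rank-nullity identity g(λ) = n − rank(A − λI):
  rank(A − (6)·I) = 1, so dim ker(A − (6)·I) = n − 1 = 2

Summary:
  λ = 6: algebraic multiplicity = 3, geometric multiplicity = 2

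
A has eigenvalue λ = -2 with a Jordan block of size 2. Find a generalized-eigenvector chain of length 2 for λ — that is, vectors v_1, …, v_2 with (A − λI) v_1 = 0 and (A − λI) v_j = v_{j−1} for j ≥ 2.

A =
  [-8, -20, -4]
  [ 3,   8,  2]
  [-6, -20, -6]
A Jordan chain for λ = -2 of length 2:
v_1 = (-6, 3, -6)ᵀ
v_2 = (1, 0, 0)ᵀ

Let N = A − (-2)·I. We want v_2 with N^2 v_2 = 0 but N^1 v_2 ≠ 0; then v_{j-1} := N · v_j for j = 2, …, 2.

Pick v_2 = (1, 0, 0)ᵀ.
Then v_1 = N · v_2 = (-6, 3, -6)ᵀ.

Sanity check: (A − (-2)·I) v_1 = (0, 0, 0)ᵀ = 0. ✓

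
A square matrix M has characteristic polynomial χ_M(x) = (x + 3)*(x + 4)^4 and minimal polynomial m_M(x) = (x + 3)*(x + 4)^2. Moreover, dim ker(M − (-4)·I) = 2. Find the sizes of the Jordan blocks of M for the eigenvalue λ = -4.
Block sizes for λ = -4: [2, 2]

Step 1 — from the characteristic polynomial, algebraic multiplicity of λ = -4 is 4. From dim ker(M − (-4)·I) = 2, there are exactly 2 Jordan blocks for λ = -4.
Step 2 — from the minimal polynomial, the factor (x + 4)^2 tells us the largest block for λ = -4 has size 2.
Step 3 — with total size 4, 2 blocks, and largest block 2, the block sizes (in nonincreasing order) are [2, 2].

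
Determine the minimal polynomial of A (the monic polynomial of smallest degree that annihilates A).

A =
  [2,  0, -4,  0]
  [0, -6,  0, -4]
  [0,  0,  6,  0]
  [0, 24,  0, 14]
x^2 - 8*x + 12

The characteristic polynomial is χ_A(x) = (x - 6)^2*(x - 2)^2, so the eigenvalues are known. The minimal polynomial is
  m_A(x) = Π_λ (x − λ)^{k_λ}
where k_λ is the size of the *largest* Jordan block for λ (equivalently, the smallest k with (A − λI)^k v = 0 for every generalised eigenvector v of λ).

  λ = 2: largest Jordan block has size 1, contributing (x − 2)
  λ = 6: largest Jordan block has size 1, contributing (x − 6)

So m_A(x) = (x - 6)*(x - 2) = x^2 - 8*x + 12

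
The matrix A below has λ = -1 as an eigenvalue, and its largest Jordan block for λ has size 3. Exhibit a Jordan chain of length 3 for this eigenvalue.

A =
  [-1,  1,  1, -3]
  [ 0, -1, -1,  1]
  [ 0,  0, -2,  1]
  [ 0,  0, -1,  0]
A Jordan chain for λ = -1 of length 3:
v_1 = (1, 0, 0, 0)ᵀ
v_2 = (1, -1, -1, -1)ᵀ
v_3 = (0, 0, 1, 0)ᵀ

Let N = A − (-1)·I. We want v_3 with N^3 v_3 = 0 but N^2 v_3 ≠ 0; then v_{j-1} := N · v_j for j = 3, …, 2.

Pick v_3 = (0, 0, 1, 0)ᵀ.
Then v_2 = N · v_3 = (1, -1, -1, -1)ᵀ.
Then v_1 = N · v_2 = (1, 0, 0, 0)ᵀ.

Sanity check: (A − (-1)·I) v_1 = (0, 0, 0, 0)ᵀ = 0. ✓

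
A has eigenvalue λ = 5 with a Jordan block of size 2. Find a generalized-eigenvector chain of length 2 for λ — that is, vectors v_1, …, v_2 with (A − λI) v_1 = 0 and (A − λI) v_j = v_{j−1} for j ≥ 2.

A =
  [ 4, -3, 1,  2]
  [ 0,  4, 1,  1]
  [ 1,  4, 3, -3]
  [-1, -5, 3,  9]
A Jordan chain for λ = 5 of length 2:
v_1 = (-1, 0, 1, -1)ᵀ
v_2 = (1, 0, 0, 0)ᵀ

Let N = A − (5)·I. We want v_2 with N^2 v_2 = 0 but N^1 v_2 ≠ 0; then v_{j-1} := N · v_j for j = 2, …, 2.

Pick v_2 = (1, 0, 0, 0)ᵀ.
Then v_1 = N · v_2 = (-1, 0, 1, -1)ᵀ.

Sanity check: (A − (5)·I) v_1 = (0, 0, 0, 0)ᵀ = 0. ✓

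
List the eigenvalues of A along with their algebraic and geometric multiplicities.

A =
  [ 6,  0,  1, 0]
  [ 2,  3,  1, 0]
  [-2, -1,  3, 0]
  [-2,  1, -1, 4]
λ = 4: alg = 4, geom = 2

Step 1 — factor the characteristic polynomial to read off the algebraic multiplicities:
  χ_A(x) = (x - 4)^4

Step 2 — compute geometric multiplicities via the rank-nullity identity g(λ) = n − rank(A − λI):
  rank(A − (4)·I) = 2, so dim ker(A − (4)·I) = n − 2 = 2

Summary:
  λ = 4: algebraic multiplicity = 4, geometric multiplicity = 2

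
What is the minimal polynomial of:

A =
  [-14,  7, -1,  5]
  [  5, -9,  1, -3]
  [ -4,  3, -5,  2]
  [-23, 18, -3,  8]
x^3 + 15*x^2 + 75*x + 125

The characteristic polynomial is χ_A(x) = (x + 5)^4, so the eigenvalues are known. The minimal polynomial is
  m_A(x) = Π_λ (x − λ)^{k_λ}
where k_λ is the size of the *largest* Jordan block for λ (equivalently, the smallest k with (A − λI)^k v = 0 for every generalised eigenvector v of λ).

  λ = -5: largest Jordan block has size 3, contributing (x + 5)^3

So m_A(x) = (x + 5)^3 = x^3 + 15*x^2 + 75*x + 125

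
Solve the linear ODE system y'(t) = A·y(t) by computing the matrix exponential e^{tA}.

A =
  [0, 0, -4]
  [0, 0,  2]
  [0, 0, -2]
e^{tA} =
  [1, 0, -2 + 2*exp(-2*t)]
  [0, 1, 1 - exp(-2*t)]
  [0, 0, exp(-2*t)]

Strategy: write A = P · J · P⁻¹ where J is a Jordan canonical form, so e^{tA} = P · e^{tJ} · P⁻¹, and e^{tJ} can be computed block-by-block.

A has Jordan form
J =
  [-2, 0, 0]
  [ 0, 0, 0]
  [ 0, 0, 0]
(up to reordering of blocks).

Per-block formulas:
  For a 1×1 block at λ = 0: exp(t · [0]) = [e^(0t)].
  For a 1×1 block at λ = -2: exp(t · [-2]) = [e^(-2t)].

After assembling e^{tJ} and conjugating by P, we get:

e^{tA} =
  [1, 0, -2 + 2*exp(-2*t)]
  [0, 1, 1 - exp(-2*t)]
  [0, 0, exp(-2*t)]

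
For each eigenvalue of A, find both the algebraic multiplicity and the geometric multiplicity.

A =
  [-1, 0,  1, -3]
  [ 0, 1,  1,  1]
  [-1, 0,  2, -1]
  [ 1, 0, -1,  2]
λ = 1: alg = 4, geom = 2

Step 1 — factor the characteristic polynomial to read off the algebraic multiplicities:
  χ_A(x) = (x - 1)^4

Step 2 — compute geometric multiplicities via the rank-nullity identity g(λ) = n − rank(A − λI):
  rank(A − (1)·I) = 2, so dim ker(A − (1)·I) = n − 2 = 2

Summary:
  λ = 1: algebraic multiplicity = 4, geometric multiplicity = 2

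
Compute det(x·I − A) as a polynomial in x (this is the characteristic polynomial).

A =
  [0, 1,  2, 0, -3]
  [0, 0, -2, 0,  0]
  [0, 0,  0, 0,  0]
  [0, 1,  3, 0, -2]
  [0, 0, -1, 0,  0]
x^5

Expanding det(x·I − A) (e.g. by cofactor expansion or by noting that A is similar to its Jordan form J, which has the same characteristic polynomial as A) gives
  χ_A(x) = x^5
which factors as x^5. The eigenvalues (with algebraic multiplicities) are λ = 0 with multiplicity 5.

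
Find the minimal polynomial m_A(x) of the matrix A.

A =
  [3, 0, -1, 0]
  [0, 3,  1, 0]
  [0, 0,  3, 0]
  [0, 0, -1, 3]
x^2 - 6*x + 9

The characteristic polynomial is χ_A(x) = (x - 3)^4, so the eigenvalues are known. The minimal polynomial is
  m_A(x) = Π_λ (x − λ)^{k_λ}
where k_λ is the size of the *largest* Jordan block for λ (equivalently, the smallest k with (A − λI)^k v = 0 for every generalised eigenvector v of λ).

  λ = 3: largest Jordan block has size 2, contributing (x − 3)^2

So m_A(x) = (x - 3)^2 = x^2 - 6*x + 9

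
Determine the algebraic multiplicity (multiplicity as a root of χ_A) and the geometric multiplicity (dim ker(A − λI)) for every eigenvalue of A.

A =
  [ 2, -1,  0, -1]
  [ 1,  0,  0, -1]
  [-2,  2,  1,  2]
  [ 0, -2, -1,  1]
λ = 1: alg = 4, geom = 2

Step 1 — factor the characteristic polynomial to read off the algebraic multiplicities:
  χ_A(x) = (x - 1)^4

Step 2 — compute geometric multiplicities via the rank-nullity identity g(λ) = n − rank(A − λI):
  rank(A − (1)·I) = 2, so dim ker(A − (1)·I) = n − 2 = 2

Summary:
  λ = 1: algebraic multiplicity = 4, geometric multiplicity = 2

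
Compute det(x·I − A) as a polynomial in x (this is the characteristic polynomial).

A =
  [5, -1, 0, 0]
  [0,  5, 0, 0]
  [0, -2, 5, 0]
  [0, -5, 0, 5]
x^4 - 20*x^3 + 150*x^2 - 500*x + 625

Expanding det(x·I − A) (e.g. by cofactor expansion or by noting that A is similar to its Jordan form J, which has the same characteristic polynomial as A) gives
  χ_A(x) = x^4 - 20*x^3 + 150*x^2 - 500*x + 625
which factors as (x - 5)^4. The eigenvalues (with algebraic multiplicities) are λ = 5 with multiplicity 4.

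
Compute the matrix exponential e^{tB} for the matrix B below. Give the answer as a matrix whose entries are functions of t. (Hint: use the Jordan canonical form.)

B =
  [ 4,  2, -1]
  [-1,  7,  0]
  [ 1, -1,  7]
e^{tB} =
  [t^2*exp(6*t)/2 - 2*t*exp(6*t) + exp(6*t), -t^2*exp(6*t)/2 + 2*t*exp(6*t), t^2*exp(6*t)/2 - t*exp(6*t)]
  [t^2*exp(6*t)/2 - t*exp(6*t), -t^2*exp(6*t)/2 + t*exp(6*t) + exp(6*t), t^2*exp(6*t)/2]
  [t*exp(6*t), -t*exp(6*t), t*exp(6*t) + exp(6*t)]

Strategy: write B = P · J · P⁻¹ where J is a Jordan canonical form, so e^{tB} = P · e^{tJ} · P⁻¹, and e^{tJ} can be computed block-by-block.

B has Jordan form
J =
  [6, 1, 0]
  [0, 6, 1]
  [0, 0, 6]
(up to reordering of blocks).

Per-block formulas:
  For a 3×3 Jordan block J_3(6): exp(t · J_3(6)) = e^(6t)·(I + t·N + (t^2/2)·N^2), where N is the 3×3 nilpotent shift.

After assembling e^{tJ} and conjugating by P, we get:

e^{tB} =
  [t^2*exp(6*t)/2 - 2*t*exp(6*t) + exp(6*t), -t^2*exp(6*t)/2 + 2*t*exp(6*t), t^2*exp(6*t)/2 - t*exp(6*t)]
  [t^2*exp(6*t)/2 - t*exp(6*t), -t^2*exp(6*t)/2 + t*exp(6*t) + exp(6*t), t^2*exp(6*t)/2]
  [t*exp(6*t), -t*exp(6*t), t*exp(6*t) + exp(6*t)]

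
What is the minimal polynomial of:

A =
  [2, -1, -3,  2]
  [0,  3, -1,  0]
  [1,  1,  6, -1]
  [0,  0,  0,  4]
x^3 - 11*x^2 + 40*x - 48

The characteristic polynomial is χ_A(x) = (x - 4)^3*(x - 3), so the eigenvalues are known. The minimal polynomial is
  m_A(x) = Π_λ (x − λ)^{k_λ}
where k_λ is the size of the *largest* Jordan block for λ (equivalently, the smallest k with (A − λI)^k v = 0 for every generalised eigenvector v of λ).

  λ = 3: largest Jordan block has size 1, contributing (x − 3)
  λ = 4: largest Jordan block has size 2, contributing (x − 4)^2

So m_A(x) = (x - 4)^2*(x - 3) = x^3 - 11*x^2 + 40*x - 48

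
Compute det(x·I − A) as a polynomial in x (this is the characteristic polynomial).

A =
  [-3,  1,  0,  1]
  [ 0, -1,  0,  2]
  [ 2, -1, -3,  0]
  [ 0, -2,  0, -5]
x^4 + 12*x^3 + 54*x^2 + 108*x + 81

Expanding det(x·I − A) (e.g. by cofactor expansion or by noting that A is similar to its Jordan form J, which has the same characteristic polynomial as A) gives
  χ_A(x) = x^4 + 12*x^3 + 54*x^2 + 108*x + 81
which factors as (x + 3)^4. The eigenvalues (with algebraic multiplicities) are λ = -3 with multiplicity 4.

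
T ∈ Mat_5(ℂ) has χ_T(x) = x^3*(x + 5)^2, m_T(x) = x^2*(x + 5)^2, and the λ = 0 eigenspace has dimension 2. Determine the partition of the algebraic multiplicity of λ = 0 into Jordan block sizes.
Block sizes for λ = 0: [2, 1]

Step 1 — from the characteristic polynomial, algebraic multiplicity of λ = 0 is 3. From dim ker(T − (0)·I) = 2, there are exactly 2 Jordan blocks for λ = 0.
Step 2 — from the minimal polynomial, the factor (x − 0)^2 tells us the largest block for λ = 0 has size 2.
Step 3 — with total size 3, 2 blocks, and largest block 2, the block sizes (in nonincreasing order) are [2, 1].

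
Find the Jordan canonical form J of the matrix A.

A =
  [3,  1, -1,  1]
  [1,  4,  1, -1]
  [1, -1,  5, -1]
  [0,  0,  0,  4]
J_3(4) ⊕ J_1(4)

The characteristic polynomial is
  det(x·I − A) = x^4 - 16*x^3 + 96*x^2 - 256*x + 256 = (x - 4)^4

Eigenvalues and multiplicities (the geometric multiplicity of λ is n − rank(A − λI), which equals the number of Jordan blocks for λ):
  λ = 4: algebraic multiplicity = 4, geometric multiplicity = 2

Determining the block sizes for each eigenvalue:
  λ = 4: with am = 4 and gm = 2, the partition is not yet determined (e.g. several partitions of 4 into 2 parts exist). Let N = A − (4)·I. Computing rank(N^1) = 2, rank(N^2) = 1, rank(N^3) = 0; the number of blocks of size ≥ j is rank(N^{j−1}) − rank(N^j), giving [2, 1, 1]. So we have 1 block(s) of size 3, 1 block(s) of size 1 → block sizes [3, 1]

Assembling the blocks gives a Jordan form
J =
  [4, 1, 0, 0]
  [0, 4, 1, 0]
  [0, 0, 4, 0]
  [0, 0, 0, 4]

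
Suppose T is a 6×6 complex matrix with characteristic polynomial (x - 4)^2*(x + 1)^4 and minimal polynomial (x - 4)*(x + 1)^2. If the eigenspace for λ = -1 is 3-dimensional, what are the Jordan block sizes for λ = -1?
Block sizes for λ = -1: [2, 1, 1]

Step 1 — from the characteristic polynomial, algebraic multiplicity of λ = -1 is 4. From dim ker(T − (-1)·I) = 3, there are exactly 3 Jordan blocks for λ = -1.
Step 2 — from the minimal polynomial, the factor (x + 1)^2 tells us the largest block for λ = -1 has size 2.
Step 3 — with total size 4, 3 blocks, and largest block 2, the block sizes (in nonincreasing order) are [2, 1, 1].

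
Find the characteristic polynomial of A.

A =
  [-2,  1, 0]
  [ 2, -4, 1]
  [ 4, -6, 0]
x^3 + 6*x^2 + 12*x + 8

Expanding det(x·I − A) (e.g. by cofactor expansion or by noting that A is similar to its Jordan form J, which has the same characteristic polynomial as A) gives
  χ_A(x) = x^3 + 6*x^2 + 12*x + 8
which factors as (x + 2)^3. The eigenvalues (with algebraic multiplicities) are λ = -2 with multiplicity 3.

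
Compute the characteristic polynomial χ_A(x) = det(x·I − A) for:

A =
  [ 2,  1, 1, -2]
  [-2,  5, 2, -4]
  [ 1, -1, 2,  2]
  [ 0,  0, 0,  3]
x^4 - 12*x^3 + 54*x^2 - 108*x + 81

Expanding det(x·I − A) (e.g. by cofactor expansion or by noting that A is similar to its Jordan form J, which has the same characteristic polynomial as A) gives
  χ_A(x) = x^4 - 12*x^3 + 54*x^2 - 108*x + 81
which factors as (x - 3)^4. The eigenvalues (with algebraic multiplicities) are λ = 3 with multiplicity 4.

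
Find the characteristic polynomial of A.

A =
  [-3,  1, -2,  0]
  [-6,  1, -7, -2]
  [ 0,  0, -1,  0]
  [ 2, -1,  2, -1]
x^4 + 4*x^3 + 6*x^2 + 4*x + 1

Expanding det(x·I − A) (e.g. by cofactor expansion or by noting that A is similar to its Jordan form J, which has the same characteristic polynomial as A) gives
  χ_A(x) = x^4 + 4*x^3 + 6*x^2 + 4*x + 1
which factors as (x + 1)^4. The eigenvalues (with algebraic multiplicities) are λ = -1 with multiplicity 4.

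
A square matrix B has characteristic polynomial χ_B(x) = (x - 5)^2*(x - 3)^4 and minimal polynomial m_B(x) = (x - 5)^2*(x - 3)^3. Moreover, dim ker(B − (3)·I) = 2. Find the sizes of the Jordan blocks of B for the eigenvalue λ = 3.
Block sizes for λ = 3: [3, 1]

Step 1 — from the characteristic polynomial, algebraic multiplicity of λ = 3 is 4. From dim ker(B − (3)·I) = 2, there are exactly 2 Jordan blocks for λ = 3.
Step 2 — from the minimal polynomial, the factor (x − 3)^3 tells us the largest block for λ = 3 has size 3.
Step 3 — with total size 4, 2 blocks, and largest block 3, the block sizes (in nonincreasing order) are [3, 1].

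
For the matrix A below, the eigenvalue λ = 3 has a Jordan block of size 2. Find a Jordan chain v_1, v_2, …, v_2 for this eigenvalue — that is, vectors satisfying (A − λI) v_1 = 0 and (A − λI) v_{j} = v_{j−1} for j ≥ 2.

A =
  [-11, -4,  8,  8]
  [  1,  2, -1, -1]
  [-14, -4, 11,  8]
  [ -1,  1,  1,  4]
A Jordan chain for λ = 3 of length 2:
v_1 = (-6, 3, -6, -3)ᵀ
v_2 = (1, -2, 0, 0)ᵀ

Let N = A − (3)·I. We want v_2 with N^2 v_2 = 0 but N^1 v_2 ≠ 0; then v_{j-1} := N · v_j for j = 2, …, 2.

Pick v_2 = (1, -2, 0, 0)ᵀ.
Then v_1 = N · v_2 = (-6, 3, -6, -3)ᵀ.

Sanity check: (A − (3)·I) v_1 = (0, 0, 0, 0)ᵀ = 0. ✓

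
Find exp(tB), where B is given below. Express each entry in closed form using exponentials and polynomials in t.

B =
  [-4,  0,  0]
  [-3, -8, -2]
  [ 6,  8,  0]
e^{tB} =
  [exp(-4*t), 0, 0]
  [-3*t*exp(-4*t), -4*t*exp(-4*t) + exp(-4*t), -2*t*exp(-4*t)]
  [6*t*exp(-4*t), 8*t*exp(-4*t), 4*t*exp(-4*t) + exp(-4*t)]

Strategy: write B = P · J · P⁻¹ where J is a Jordan canonical form, so e^{tB} = P · e^{tJ} · P⁻¹, and e^{tJ} can be computed block-by-block.

B has Jordan form
J =
  [-4,  1,  0]
  [ 0, -4,  0]
  [ 0,  0, -4]
(up to reordering of blocks).

Per-block formulas:
  For a 1×1 block at λ = -4: exp(t · [-4]) = [e^(-4t)].
  For a 2×2 Jordan block J_2(-4): exp(t · J_2(-4)) = e^(-4t)·(I + t·N), where N is the 2×2 nilpotent shift.

After assembling e^{tJ} and conjugating by P, we get:

e^{tB} =
  [exp(-4*t), 0, 0]
  [-3*t*exp(-4*t), -4*t*exp(-4*t) + exp(-4*t), -2*t*exp(-4*t)]
  [6*t*exp(-4*t), 8*t*exp(-4*t), 4*t*exp(-4*t) + exp(-4*t)]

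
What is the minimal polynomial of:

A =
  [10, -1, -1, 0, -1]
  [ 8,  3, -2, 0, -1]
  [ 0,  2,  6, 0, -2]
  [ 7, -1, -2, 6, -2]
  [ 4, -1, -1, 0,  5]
x^3 - 18*x^2 + 108*x - 216

The characteristic polynomial is χ_A(x) = (x - 6)^5, so the eigenvalues are known. The minimal polynomial is
  m_A(x) = Π_λ (x − λ)^{k_λ}
where k_λ is the size of the *largest* Jordan block for λ (equivalently, the smallest k with (A − λI)^k v = 0 for every generalised eigenvector v of λ).

  λ = 6: largest Jordan block has size 3, contributing (x − 6)^3

So m_A(x) = (x - 6)^3 = x^3 - 18*x^2 + 108*x - 216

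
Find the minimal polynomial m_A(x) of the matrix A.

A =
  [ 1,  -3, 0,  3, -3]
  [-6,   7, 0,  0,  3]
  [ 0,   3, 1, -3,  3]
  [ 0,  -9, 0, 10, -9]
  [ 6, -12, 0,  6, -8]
x^2 - 5*x + 4

The characteristic polynomial is χ_A(x) = (x - 4)^2*(x - 1)^3, so the eigenvalues are known. The minimal polynomial is
  m_A(x) = Π_λ (x − λ)^{k_λ}
where k_λ is the size of the *largest* Jordan block for λ (equivalently, the smallest k with (A − λI)^k v = 0 for every generalised eigenvector v of λ).

  λ = 1: largest Jordan block has size 1, contributing (x − 1)
  λ = 4: largest Jordan block has size 1, contributing (x − 4)

So m_A(x) = (x - 4)*(x - 1) = x^2 - 5*x + 4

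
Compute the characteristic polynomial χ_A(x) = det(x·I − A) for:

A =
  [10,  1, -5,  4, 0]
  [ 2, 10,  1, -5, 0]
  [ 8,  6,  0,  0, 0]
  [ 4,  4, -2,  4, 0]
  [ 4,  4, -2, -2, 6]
x^5 - 30*x^4 + 360*x^3 - 2160*x^2 + 6480*x - 7776

Expanding det(x·I − A) (e.g. by cofactor expansion or by noting that A is similar to its Jordan form J, which has the same characteristic polynomial as A) gives
  χ_A(x) = x^5 - 30*x^4 + 360*x^3 - 2160*x^2 + 6480*x - 7776
which factors as (x - 6)^5. The eigenvalues (with algebraic multiplicities) are λ = 6 with multiplicity 5.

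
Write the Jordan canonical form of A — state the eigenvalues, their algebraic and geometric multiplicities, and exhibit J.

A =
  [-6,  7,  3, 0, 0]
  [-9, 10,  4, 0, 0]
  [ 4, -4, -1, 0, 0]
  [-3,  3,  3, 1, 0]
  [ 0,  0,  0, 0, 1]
J_3(1) ⊕ J_1(1) ⊕ J_1(1)

The characteristic polynomial is
  det(x·I − A) = x^5 - 5*x^4 + 10*x^3 - 10*x^2 + 5*x - 1 = (x - 1)^5

Eigenvalues and multiplicities (the geometric multiplicity of λ is n − rank(A − λI), which equals the number of Jordan blocks for λ):
  λ = 1: algebraic multiplicity = 5, geometric multiplicity = 3

Determining the block sizes for each eigenvalue:
  λ = 1: with am = 5 and gm = 3, the partition is not yet determined (e.g. several partitions of 5 into 3 parts exist). Let N = A − (1)·I. Computing rank(N^1) = 2, rank(N^2) = 1, rank(N^3) = 0; the number of blocks of size ≥ j is rank(N^{j−1}) − rank(N^j), giving [3, 1, 1]. So we have 1 block(s) of size 3, 2 block(s) of size 1 → block sizes [3, 1, 1]

Assembling the blocks gives a Jordan form
J =
  [1, 1, 0, 0, 0]
  [0, 1, 1, 0, 0]
  [0, 0, 1, 0, 0]
  [0, 0, 0, 1, 0]
  [0, 0, 0, 0, 1]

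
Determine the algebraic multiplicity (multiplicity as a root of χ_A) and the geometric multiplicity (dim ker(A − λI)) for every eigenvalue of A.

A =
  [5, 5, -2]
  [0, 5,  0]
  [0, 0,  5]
λ = 5: alg = 3, geom = 2

Step 1 — factor the characteristic polynomial to read off the algebraic multiplicities:
  χ_A(x) = (x - 5)^3

Step 2 — compute geometric multiplicities via the rank-nullity identity g(λ) = n − rank(A − λI):
  rank(A − (5)·I) = 1, so dim ker(A − (5)·I) = n − 1 = 2

Summary:
  λ = 5: algebraic multiplicity = 3, geometric multiplicity = 2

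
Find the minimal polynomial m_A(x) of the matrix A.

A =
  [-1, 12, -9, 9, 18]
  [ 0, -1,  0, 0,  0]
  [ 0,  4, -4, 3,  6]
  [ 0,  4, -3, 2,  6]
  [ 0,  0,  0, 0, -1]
x^2 + 2*x + 1

The characteristic polynomial is χ_A(x) = (x + 1)^5, so the eigenvalues are known. The minimal polynomial is
  m_A(x) = Π_λ (x − λ)^{k_λ}
where k_λ is the size of the *largest* Jordan block for λ (equivalently, the smallest k with (A − λI)^k v = 0 for every generalised eigenvector v of λ).

  λ = -1: largest Jordan block has size 2, contributing (x + 1)^2

So m_A(x) = (x + 1)^2 = x^2 + 2*x + 1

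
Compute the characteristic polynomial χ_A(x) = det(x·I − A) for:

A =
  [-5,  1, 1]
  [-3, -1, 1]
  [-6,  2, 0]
x^3 + 6*x^2 + 12*x + 8

Expanding det(x·I − A) (e.g. by cofactor expansion or by noting that A is similar to its Jordan form J, which has the same characteristic polynomial as A) gives
  χ_A(x) = x^3 + 6*x^2 + 12*x + 8
which factors as (x + 2)^3. The eigenvalues (with algebraic multiplicities) are λ = -2 with multiplicity 3.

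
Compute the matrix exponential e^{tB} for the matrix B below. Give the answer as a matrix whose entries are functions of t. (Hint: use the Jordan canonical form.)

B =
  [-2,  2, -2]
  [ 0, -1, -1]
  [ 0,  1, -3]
e^{tB} =
  [exp(-2*t), 2*t*exp(-2*t), -2*t*exp(-2*t)]
  [0, t*exp(-2*t) + exp(-2*t), -t*exp(-2*t)]
  [0, t*exp(-2*t), -t*exp(-2*t) + exp(-2*t)]

Strategy: write B = P · J · P⁻¹ where J is a Jordan canonical form, so e^{tB} = P · e^{tJ} · P⁻¹, and e^{tJ} can be computed block-by-block.

B has Jordan form
J =
  [-2,  1,  0]
  [ 0, -2,  0]
  [ 0,  0, -2]
(up to reordering of blocks).

Per-block formulas:
  For a 1×1 block at λ = -2: exp(t · [-2]) = [e^(-2t)].
  For a 2×2 Jordan block J_2(-2): exp(t · J_2(-2)) = e^(-2t)·(I + t·N), where N is the 2×2 nilpotent shift.

After assembling e^{tJ} and conjugating by P, we get:

e^{tB} =
  [exp(-2*t), 2*t*exp(-2*t), -2*t*exp(-2*t)]
  [0, t*exp(-2*t) + exp(-2*t), -t*exp(-2*t)]
  [0, t*exp(-2*t), -t*exp(-2*t) + exp(-2*t)]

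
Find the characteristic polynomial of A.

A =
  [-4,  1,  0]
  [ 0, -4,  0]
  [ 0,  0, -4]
x^3 + 12*x^2 + 48*x + 64

Expanding det(x·I − A) (e.g. by cofactor expansion or by noting that A is similar to its Jordan form J, which has the same characteristic polynomial as A) gives
  χ_A(x) = x^3 + 12*x^2 + 48*x + 64
which factors as (x + 4)^3. The eigenvalues (with algebraic multiplicities) are λ = -4 with multiplicity 3.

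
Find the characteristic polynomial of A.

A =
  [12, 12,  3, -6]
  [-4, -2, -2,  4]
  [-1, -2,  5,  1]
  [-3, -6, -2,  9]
x^4 - 24*x^3 + 216*x^2 - 864*x + 1296

Expanding det(x·I − A) (e.g. by cofactor expansion or by noting that A is similar to its Jordan form J, which has the same characteristic polynomial as A) gives
  χ_A(x) = x^4 - 24*x^3 + 216*x^2 - 864*x + 1296
which factors as (x - 6)^4. The eigenvalues (with algebraic multiplicities) are λ = 6 with multiplicity 4.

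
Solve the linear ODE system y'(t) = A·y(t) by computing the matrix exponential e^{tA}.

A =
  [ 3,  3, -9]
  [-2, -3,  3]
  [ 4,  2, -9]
e^{tA} =
  [-3*t^2*exp(-3*t) + 6*t*exp(-3*t) + exp(-3*t), 3*t*exp(-3*t), 9*t^2*exp(-3*t)/2 - 9*t*exp(-3*t)]
  [-2*t*exp(-3*t), exp(-3*t), 3*t*exp(-3*t)]
  [-2*t^2*exp(-3*t) + 4*t*exp(-3*t), 2*t*exp(-3*t), 3*t^2*exp(-3*t) - 6*t*exp(-3*t) + exp(-3*t)]

Strategy: write A = P · J · P⁻¹ where J is a Jordan canonical form, so e^{tA} = P · e^{tJ} · P⁻¹, and e^{tJ} can be computed block-by-block.

A has Jordan form
J =
  [-3,  1,  0]
  [ 0, -3,  1]
  [ 0,  0, -3]
(up to reordering of blocks).

Per-block formulas:
  For a 3×3 Jordan block J_3(-3): exp(t · J_3(-3)) = e^(-3t)·(I + t·N + (t^2/2)·N^2), where N is the 3×3 nilpotent shift.

After assembling e^{tJ} and conjugating by P, we get:

e^{tA} =
  [-3*t^2*exp(-3*t) + 6*t*exp(-3*t) + exp(-3*t), 3*t*exp(-3*t), 9*t^2*exp(-3*t)/2 - 9*t*exp(-3*t)]
  [-2*t*exp(-3*t), exp(-3*t), 3*t*exp(-3*t)]
  [-2*t^2*exp(-3*t) + 4*t*exp(-3*t), 2*t*exp(-3*t), 3*t^2*exp(-3*t) - 6*t*exp(-3*t) + exp(-3*t)]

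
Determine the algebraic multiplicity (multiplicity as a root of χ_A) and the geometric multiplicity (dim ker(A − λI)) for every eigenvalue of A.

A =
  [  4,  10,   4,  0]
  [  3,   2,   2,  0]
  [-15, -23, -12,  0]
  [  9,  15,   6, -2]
λ = -2: alg = 4, geom = 2

Step 1 — factor the characteristic polynomial to read off the algebraic multiplicities:
  χ_A(x) = (x + 2)^4

Step 2 — compute geometric multiplicities via the rank-nullity identity g(λ) = n − rank(A − λI):
  rank(A − (-2)·I) = 2, so dim ker(A − (-2)·I) = n − 2 = 2

Summary:
  λ = -2: algebraic multiplicity = 4, geometric multiplicity = 2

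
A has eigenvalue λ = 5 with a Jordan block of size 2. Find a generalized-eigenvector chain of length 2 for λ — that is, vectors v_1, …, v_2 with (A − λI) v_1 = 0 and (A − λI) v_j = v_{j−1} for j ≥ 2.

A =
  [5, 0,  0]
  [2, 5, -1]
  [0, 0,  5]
A Jordan chain for λ = 5 of length 2:
v_1 = (0, 2, 0)ᵀ
v_2 = (1, 0, 0)ᵀ

Let N = A − (5)·I. We want v_2 with N^2 v_2 = 0 but N^1 v_2 ≠ 0; then v_{j-1} := N · v_j for j = 2, …, 2.

Pick v_2 = (1, 0, 0)ᵀ.
Then v_1 = N · v_2 = (0, 2, 0)ᵀ.

Sanity check: (A − (5)·I) v_1 = (0, 0, 0)ᵀ = 0. ✓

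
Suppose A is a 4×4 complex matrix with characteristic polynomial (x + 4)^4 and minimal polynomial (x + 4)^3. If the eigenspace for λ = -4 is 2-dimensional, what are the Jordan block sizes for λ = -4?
Block sizes for λ = -4: [3, 1]

Step 1 — from the characteristic polynomial, algebraic multiplicity of λ = -4 is 4. From dim ker(A − (-4)·I) = 2, there are exactly 2 Jordan blocks for λ = -4.
Step 2 — from the minimal polynomial, the factor (x + 4)^3 tells us the largest block for λ = -4 has size 3.
Step 3 — with total size 4, 2 blocks, and largest block 3, the block sizes (in nonincreasing order) are [3, 1].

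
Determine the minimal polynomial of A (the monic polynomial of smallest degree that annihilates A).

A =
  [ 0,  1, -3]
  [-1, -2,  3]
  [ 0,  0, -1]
x^2 + 2*x + 1

The characteristic polynomial is χ_A(x) = (x + 1)^3, so the eigenvalues are known. The minimal polynomial is
  m_A(x) = Π_λ (x − λ)^{k_λ}
where k_λ is the size of the *largest* Jordan block for λ (equivalently, the smallest k with (A − λI)^k v = 0 for every generalised eigenvector v of λ).

  λ = -1: largest Jordan block has size 2, contributing (x + 1)^2

So m_A(x) = (x + 1)^2 = x^2 + 2*x + 1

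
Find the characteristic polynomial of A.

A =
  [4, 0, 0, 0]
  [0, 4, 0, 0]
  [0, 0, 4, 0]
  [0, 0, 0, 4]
x^4 - 16*x^3 + 96*x^2 - 256*x + 256

Expanding det(x·I − A) (e.g. by cofactor expansion or by noting that A is similar to its Jordan form J, which has the same characteristic polynomial as A) gives
  χ_A(x) = x^4 - 16*x^3 + 96*x^2 - 256*x + 256
which factors as (x - 4)^4. The eigenvalues (with algebraic multiplicities) are λ = 4 with multiplicity 4.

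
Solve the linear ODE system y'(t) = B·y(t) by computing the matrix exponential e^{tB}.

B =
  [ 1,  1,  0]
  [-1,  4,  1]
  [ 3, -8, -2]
e^{tB} =
  [-t^2*exp(t)/2 + exp(t), 3*t^2*exp(t)/2 + t*exp(t), t^2*exp(t)/2]
  [-t*exp(t), 3*t*exp(t) + exp(t), t*exp(t)]
  [-t^2*exp(t)/2 + 3*t*exp(t), 3*t^2*exp(t)/2 - 8*t*exp(t), t^2*exp(t)/2 - 3*t*exp(t) + exp(t)]

Strategy: write B = P · J · P⁻¹ where J is a Jordan canonical form, so e^{tB} = P · e^{tJ} · P⁻¹, and e^{tJ} can be computed block-by-block.

B has Jordan form
J =
  [1, 1, 0]
  [0, 1, 1]
  [0, 0, 1]
(up to reordering of blocks).

Per-block formulas:
  For a 3×3 Jordan block J_3(1): exp(t · J_3(1)) = e^(1t)·(I + t·N + (t^2/2)·N^2), where N is the 3×3 nilpotent shift.

After assembling e^{tJ} and conjugating by P, we get:

e^{tB} =
  [-t^2*exp(t)/2 + exp(t), 3*t^2*exp(t)/2 + t*exp(t), t^2*exp(t)/2]
  [-t*exp(t), 3*t*exp(t) + exp(t), t*exp(t)]
  [-t^2*exp(t)/2 + 3*t*exp(t), 3*t^2*exp(t)/2 - 8*t*exp(t), t^2*exp(t)/2 - 3*t*exp(t) + exp(t)]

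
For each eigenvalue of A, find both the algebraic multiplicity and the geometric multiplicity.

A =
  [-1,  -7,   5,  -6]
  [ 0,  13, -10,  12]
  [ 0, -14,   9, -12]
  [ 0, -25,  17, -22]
λ = -1: alg = 3, geom = 2; λ = 2: alg = 1, geom = 1

Step 1 — factor the characteristic polynomial to read off the algebraic multiplicities:
  χ_A(x) = (x - 2)*(x + 1)^3

Step 2 — compute geometric multiplicities via the rank-nullity identity g(λ) = n − rank(A − λI):
  rank(A − (-1)·I) = 2, so dim ker(A − (-1)·I) = n − 2 = 2
  rank(A − (2)·I) = 3, so dim ker(A − (2)·I) = n − 3 = 1

Summary:
  λ = -1: algebraic multiplicity = 3, geometric multiplicity = 2
  λ = 2: algebraic multiplicity = 1, geometric multiplicity = 1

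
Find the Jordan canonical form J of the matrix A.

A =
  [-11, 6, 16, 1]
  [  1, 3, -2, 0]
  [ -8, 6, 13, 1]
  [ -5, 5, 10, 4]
J_1(-3) ⊕ J_3(4)

The characteristic polynomial is
  det(x·I − A) = x^4 - 9*x^3 + 12*x^2 + 80*x - 192 = (x - 4)^3*(x + 3)

Eigenvalues and multiplicities (the geometric multiplicity of λ is n − rank(A − λI), which equals the number of Jordan blocks for λ):
  λ = -3: algebraic multiplicity = 1, geometric multiplicity = 1
  λ = 4: algebraic multiplicity = 3, geometric multiplicity = 1

Determining the block sizes for each eigenvalue:
  λ = -3: one block (gm = 1), so the single block has size am = 1 → block sizes [1]
  λ = 4: one block (gm = 1), so the single block has size am = 3 → block sizes [3]

Assembling the blocks gives a Jordan form
J =
  [-3, 0, 0, 0]
  [ 0, 4, 1, 0]
  [ 0, 0, 4, 1]
  [ 0, 0, 0, 4]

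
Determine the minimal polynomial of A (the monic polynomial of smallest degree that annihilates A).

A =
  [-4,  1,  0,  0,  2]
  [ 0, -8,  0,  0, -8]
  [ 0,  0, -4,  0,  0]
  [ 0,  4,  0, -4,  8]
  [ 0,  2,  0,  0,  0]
x^2 + 8*x + 16

The characteristic polynomial is χ_A(x) = (x + 4)^5, so the eigenvalues are known. The minimal polynomial is
  m_A(x) = Π_λ (x − λ)^{k_λ}
where k_λ is the size of the *largest* Jordan block for λ (equivalently, the smallest k with (A − λI)^k v = 0 for every generalised eigenvector v of λ).

  λ = -4: largest Jordan block has size 2, contributing (x + 4)^2

So m_A(x) = (x + 4)^2 = x^2 + 8*x + 16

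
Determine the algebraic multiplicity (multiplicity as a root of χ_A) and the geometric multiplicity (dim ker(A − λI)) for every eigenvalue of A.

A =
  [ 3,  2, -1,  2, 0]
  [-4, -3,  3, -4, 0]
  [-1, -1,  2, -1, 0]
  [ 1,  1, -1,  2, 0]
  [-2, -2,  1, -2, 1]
λ = 1: alg = 5, geom = 3

Step 1 — factor the characteristic polynomial to read off the algebraic multiplicities:
  χ_A(x) = (x - 1)^5

Step 2 — compute geometric multiplicities via the rank-nullity identity g(λ) = n − rank(A − λI):
  rank(A − (1)·I) = 2, so dim ker(A − (1)·I) = n − 2 = 3

Summary:
  λ = 1: algebraic multiplicity = 5, geometric multiplicity = 3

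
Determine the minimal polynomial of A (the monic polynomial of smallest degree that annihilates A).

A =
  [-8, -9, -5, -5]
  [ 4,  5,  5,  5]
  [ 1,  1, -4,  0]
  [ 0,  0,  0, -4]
x^3 + 7*x^2 + 8*x - 16

The characteristic polynomial is χ_A(x) = (x - 1)*(x + 4)^3, so the eigenvalues are known. The minimal polynomial is
  m_A(x) = Π_λ (x − λ)^{k_λ}
where k_λ is the size of the *largest* Jordan block for λ (equivalently, the smallest k with (A − λI)^k v = 0 for every generalised eigenvector v of λ).

  λ = -4: largest Jordan block has size 2, contributing (x + 4)^2
  λ = 1: largest Jordan block has size 1, contributing (x − 1)

So m_A(x) = (x - 1)*(x + 4)^2 = x^3 + 7*x^2 + 8*x - 16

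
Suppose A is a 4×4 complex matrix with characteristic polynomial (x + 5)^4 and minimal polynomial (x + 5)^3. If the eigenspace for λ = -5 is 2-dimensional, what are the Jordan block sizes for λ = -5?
Block sizes for λ = -5: [3, 1]

Step 1 — from the characteristic polynomial, algebraic multiplicity of λ = -5 is 4. From dim ker(A − (-5)·I) = 2, there are exactly 2 Jordan blocks for λ = -5.
Step 2 — from the minimal polynomial, the factor (x + 5)^3 tells us the largest block for λ = -5 has size 3.
Step 3 — with total size 4, 2 blocks, and largest block 3, the block sizes (in nonincreasing order) are [3, 1].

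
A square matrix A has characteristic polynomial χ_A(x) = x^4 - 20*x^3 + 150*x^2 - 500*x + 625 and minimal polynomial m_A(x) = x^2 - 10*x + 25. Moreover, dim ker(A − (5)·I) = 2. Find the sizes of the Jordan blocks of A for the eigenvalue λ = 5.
Block sizes for λ = 5: [2, 2]

Step 1 — from the characteristic polynomial, algebraic multiplicity of λ = 5 is 4. From dim ker(A − (5)·I) = 2, there are exactly 2 Jordan blocks for λ = 5.
Step 2 — from the minimal polynomial, the factor (x − 5)^2 tells us the largest block for λ = 5 has size 2.
Step 3 — with total size 4, 2 blocks, and largest block 2, the block sizes (in nonincreasing order) are [2, 2].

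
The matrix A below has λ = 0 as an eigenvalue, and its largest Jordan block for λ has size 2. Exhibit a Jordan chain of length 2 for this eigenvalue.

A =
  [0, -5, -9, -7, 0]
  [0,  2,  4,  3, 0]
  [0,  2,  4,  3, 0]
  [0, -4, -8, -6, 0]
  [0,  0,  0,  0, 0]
A Jordan chain for λ = 0 of length 2:
v_1 = (-5, 2, 2, -4, 0)ᵀ
v_2 = (0, 1, 0, 0, 0)ᵀ

Let N = A − (0)·I. We want v_2 with N^2 v_2 = 0 but N^1 v_2 ≠ 0; then v_{j-1} := N · v_j for j = 2, …, 2.

Pick v_2 = (0, 1, 0, 0, 0)ᵀ.
Then v_1 = N · v_2 = (-5, 2, 2, -4, 0)ᵀ.

Sanity check: (A − (0)·I) v_1 = (0, 0, 0, 0, 0)ᵀ = 0. ✓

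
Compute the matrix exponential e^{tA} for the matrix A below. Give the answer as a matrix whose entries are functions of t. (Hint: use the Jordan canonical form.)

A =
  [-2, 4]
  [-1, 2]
e^{tA} =
  [1 - 2*t, 4*t]
  [-t, 2*t + 1]

Strategy: write A = P · J · P⁻¹ where J is a Jordan canonical form, so e^{tA} = P · e^{tJ} · P⁻¹, and e^{tJ} can be computed block-by-block.

A has Jordan form
J =
  [0, 1]
  [0, 0]
(up to reordering of blocks).

Per-block formulas:
  For a 2×2 Jordan block J_2(0): exp(t · J_2(0)) = e^(0t)·(I + t·N), where N is the 2×2 nilpotent shift.

After assembling e^{tJ} and conjugating by P, we get:

e^{tA} =
  [1 - 2*t, 4*t]
  [-t, 2*t + 1]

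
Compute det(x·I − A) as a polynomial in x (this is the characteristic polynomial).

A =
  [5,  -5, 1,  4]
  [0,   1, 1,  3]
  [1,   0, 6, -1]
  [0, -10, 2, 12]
x^4 - 24*x^3 + 216*x^2 - 864*x + 1296

Expanding det(x·I − A) (e.g. by cofactor expansion or by noting that A is similar to its Jordan form J, which has the same characteristic polynomial as A) gives
  χ_A(x) = x^4 - 24*x^3 + 216*x^2 - 864*x + 1296
which factors as (x - 6)^4. The eigenvalues (with algebraic multiplicities) are λ = 6 with multiplicity 4.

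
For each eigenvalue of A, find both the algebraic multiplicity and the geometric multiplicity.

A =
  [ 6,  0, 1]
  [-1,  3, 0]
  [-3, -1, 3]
λ = 4: alg = 3, geom = 1

Step 1 — factor the characteristic polynomial to read off the algebraic multiplicities:
  χ_A(x) = (x - 4)^3

Step 2 — compute geometric multiplicities via the rank-nullity identity g(λ) = n − rank(A − λI):
  rank(A − (4)·I) = 2, so dim ker(A − (4)·I) = n − 2 = 1

Summary:
  λ = 4: algebraic multiplicity = 3, geometric multiplicity = 1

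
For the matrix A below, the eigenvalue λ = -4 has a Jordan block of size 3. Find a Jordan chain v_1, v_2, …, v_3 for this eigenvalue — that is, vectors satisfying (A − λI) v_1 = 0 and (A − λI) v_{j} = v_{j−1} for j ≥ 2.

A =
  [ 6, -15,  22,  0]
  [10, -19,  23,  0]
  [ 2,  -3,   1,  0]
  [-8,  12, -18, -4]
A Jordan chain for λ = -4 of length 3:
v_1 = (-6, -4, 0, 4)ᵀ
v_2 = (10, 10, 2, -8)ᵀ
v_3 = (1, 0, 0, 0)ᵀ

Let N = A − (-4)·I. We want v_3 with N^3 v_3 = 0 but N^2 v_3 ≠ 0; then v_{j-1} := N · v_j for j = 3, …, 2.

Pick v_3 = (1, 0, 0, 0)ᵀ.
Then v_2 = N · v_3 = (10, 10, 2, -8)ᵀ.
Then v_1 = N · v_2 = (-6, -4, 0, 4)ᵀ.

Sanity check: (A − (-4)·I) v_1 = (0, 0, 0, 0)ᵀ = 0. ✓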